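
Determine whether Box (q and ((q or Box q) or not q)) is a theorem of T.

Tableau for the negation not Box (q and ((q or Box q) or not q)):
1. not Box (q and ((q or Box q) or not q)), u
2. not (q and ((q or Box q) or not q)), v
3. not q, v
Accessibility: uRu, uRv, vRv
The negation has an open branch (countermodel exists).

No, not valid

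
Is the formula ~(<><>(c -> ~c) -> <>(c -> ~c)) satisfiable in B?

1. ~(<><>(c -> ~c) -> <>(c -> ~c)), u
2. <><>(c -> ~c), u   [~->-rule on 1]
3. ~<>(c -> ~c), u   [~->-rule on 1]
4. ~(c -> ~c), u   [~<>-rule on 3 via uRu]
5. c, u   [~->-rule on 4]
6. <>(c -> ~c), v   [<>-rule on 2: fresh world v, uRv]
7. ~(c -> ~c), v   [~<>-rule on 3 via uRv]
8. c, v   [~->-rule on 7]
9. c -> ~c, w   [<>-rule on 6: fresh world w, vRw]
10. ~c, w   [->-rule on 9 (branches; this branch)]
Accessibility: uRu, uRv, vRu, vRv, vRw, wRv, wRw

Yes, satisfiable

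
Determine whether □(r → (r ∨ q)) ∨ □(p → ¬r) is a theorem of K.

Tableau for the negation ¬(□(r → (r ∨ q)) ∨ □(p → ¬r)):
1. ¬(□(r → (r ∨ q)) ∨ □(p → ¬r)), u
2. ¬□(r → (r ∨ q)), u   [¬∨-rule on 1]
3. ¬□(p → ¬r), u   [¬∨-rule on 1]
4. ¬(r → (r ∨ q)), v   [¬□-rule on 2: fresh world v, uRv]
5. r, v   [¬→-rule on 4]
6. ¬(r ∨ q), v   [¬→-rule on 4]
7. ¬r, v   [¬∨-rule on 6]
8. ¬q, v   [¬∨-rule on 6]
Accessibility: uRv
Branch closes: r and ¬r both at v.
All branches of the negation close; one closing branch shown above.

Valid in K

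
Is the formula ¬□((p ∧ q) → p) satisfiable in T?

Unsatisfiable (every branch closes)

1. ¬□((p ∧ q) → p), 0
2. ¬((p ∧ q) → p), 1
3. p ∧ q, 1
4. ¬p, 1
5. p, 1
6. q, 1
Accessibility: 0R0, 0R1, 1R1
Branch closes: p and ¬p both at 1.
All branches of the tableau close; one closing branch shown above.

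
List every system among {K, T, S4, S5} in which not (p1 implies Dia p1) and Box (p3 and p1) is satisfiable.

T-tableau for the formula:
1. not (p1 implies Dia p1) and Box (p3 and p1), u
2. not (p1 implies Dia p1), u
3. Box (p3 and p1), u
4. p1, u
5. not Dia p1, u
6. p3 and p1, u
7. p3, u
8. not p1, u
Accessibility: uRu
Branch closes: p1 and not p1 both at u.
Every branch closes (one shown): unsatisfiable in T, hence also in S4, S5 (every S4/S5-frame is a T-frame).
K-tableau for the formula:
1. not (p1 implies Dia p1) and Box (p3 and p1), u
2. not (p1 implies Dia p1), u
3. Box (p3 and p1), u
4. p1, u
5. not Dia p1, u
Complete open branch: satisfiable in K.

K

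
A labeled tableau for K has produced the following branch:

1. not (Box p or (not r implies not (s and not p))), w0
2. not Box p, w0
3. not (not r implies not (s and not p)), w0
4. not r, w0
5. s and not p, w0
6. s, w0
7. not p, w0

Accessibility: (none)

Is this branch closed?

No atom appears with both signs at the same world.

Not closed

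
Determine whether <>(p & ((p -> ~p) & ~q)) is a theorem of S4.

Invalid (countermodel exists)

Tableau for the negation ~<>(p & ((p -> ~p) & ~q)):
1. ~<>(p & ((p -> ~p) & ~q)), 0
2. ~(p & ((p -> ~p) & ~q)), 0   [~<>-rule on 1 via 0R0]
3. ~((p -> ~p) & ~q), 0   [~&-rule on 2 (branches; this branch)]
4. q, 0   [~&-rule on 3 (branches; this branch)]
Accessibility: 0R0
The negation has an open branch (countermodel exists).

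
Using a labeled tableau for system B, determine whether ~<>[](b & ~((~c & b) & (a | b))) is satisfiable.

1. ~<>[](b & ~((~c & b) & (a | b))), w0
2. ~[](b & ~((~c & b) & (a | b))), w0
3. ~(b & ~((~c & b) & (a | b))), w1
4. ~[](b & ~((~c & b) & (a | b))), w1
5. (~c & b) & (a | b), w1
6. ~c & b, w1
7. a | b, w1
8. ~c, w1
9. b, w1
10. ~(b & ~((~c & b) & (a | b))), w2
11. (~c & b) & (a | b), w2
12. ~c & b, w2
13. a | b, w2
14. ~c, w2
15. b, w2
Accessibility: w0Rw0, w0Rw1, w1Rw0, w1Rw1, w1Rw2, w2Rw1, w2Rw2

Satisfiable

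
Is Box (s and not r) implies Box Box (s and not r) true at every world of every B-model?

No, not valid

Tableau for the negation not (Box (s and not r) implies Box Box (s and not r)):
1. not (Box (s and not r) implies Box Box (s and not r)), w0
2. Box (s and not r), w0
3. not Box Box (s and not r), w0
4. s and not r, w0
5. s, w0
6. not r, w0
7. not Box (s and not r), w1
8. s and not r, w1
9. s, w1
10. not r, w1
11. not (s and not r), w2
12. r, w2
Accessibility: w0Rw0, w0Rw1, w1Rw0, w1Rw1, w1Rw2, w2Rw1, w2Rw2
The negation has an open branch (countermodel exists).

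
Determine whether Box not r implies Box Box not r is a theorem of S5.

Tableau for the negation not (Box not r implies Box Box not r):
1. not (Box not r implies Box Box not r), 0
2. Box not r, 0
3. not Box Box not r, 0
4. not r, 0
5. not Box not r, 1
6. not r, 1
7. r, 2
8. not r, 2
Accessibility: 0R0, 0R1, 0R2, 1R0, 1R1, 1R2, 2R0, 2R1, 2R2
Branch closes: r and not r both at 2.
Every branch of the negation's tableau closes; the branch above is one of them.

Valid in S5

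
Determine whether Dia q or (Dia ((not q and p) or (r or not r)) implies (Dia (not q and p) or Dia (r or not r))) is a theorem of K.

Tableau for the negation not (Dia q or (Dia ((not q and p) or (r or not r)) implies (Dia (not q and p) or Dia (r or not r)))):
1. not (Dia q or (Dia ((not q and p) or (r or not r)) implies (Dia (not q and p) or Dia (r or not r)))), 0
2. not Dia q, 0
3. not (Dia ((not q and p) or (r or not r)) implies (Dia (not q and p) or Dia (r or not r))), 0
4. Dia ((not q and p) or (r or not r)), 0
5. not (Dia (not q and p) or Dia (r or not r)), 0
6. not Dia (not q and p), 0
7. not Dia (r or not r), 0
8. (not q and p) or (r or not r), 1
9. not q, 1
10. not (not q and p), 1
11. not (r or not r), 1
12. not r, 1
13. r, 1
Accessibility: 0R1
Branch closes: r and not r both at 1.
Every branch of the negation's tableau closes; the branch above is one of them.

Yes, valid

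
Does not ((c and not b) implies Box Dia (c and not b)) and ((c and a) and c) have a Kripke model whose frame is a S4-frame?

Satisfiable (open branch found)

1. not ((c and not b) implies Box Dia (c and not b)) and ((c and a) and c), u
2. not ((c and not b) implies Box Dia (c and not b)), u
3. (c and a) and c, u
4. c and not b, u
5. not Box Dia (c and not b), u
6. c and a, u
7. c, u
8. not b, u
9. a, u
10. not Dia (c and not b), v
11. not (c and not b), v
12. b, v
Accessibility: uRu, uRv, vRv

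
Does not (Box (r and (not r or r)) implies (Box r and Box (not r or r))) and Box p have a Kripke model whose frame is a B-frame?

No, unsatisfiable

1. not (Box (r and (not r or r)) implies (Box r and Box (not r or r))) and Box p, w0
2. not (Box (r and (not r or r)) implies (Box r and Box (not r or r))), w0
3. Box p, w0
4. Box (r and (not r or r)), w0
5. not (Box r and Box (not r or r)), w0
6. p, w0
7. r and (not r or r), w0
8. r, w0
9. not r or r, w0
10. not Box r, w0
11. not r, w1
12. p, w1
13. r and (not r or r), w1
14. r, w1
15. not r or r, w1
Accessibility: w0Rw0, w0Rw1, w1Rw0, w1Rw1
Branch closes: r and not r both at w1.
(One branch shown.) All branches close.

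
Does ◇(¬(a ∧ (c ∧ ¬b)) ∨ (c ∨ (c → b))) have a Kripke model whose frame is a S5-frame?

Satisfiable (open branch found)

1. ◇(¬(a ∧ (c ∧ ¬b)) ∨ (c ∨ (c → b))), 0
2. ¬(a ∧ (c ∧ ¬b)) ∨ (c ∨ (c → b)), 1   [◇-rule on 1: fresh world 1, 0R1]
3. c ∨ (c → b), 1   [∨-rule on 2 (branches; this branch)]
4. c → b, 1   [∨-rule on 3 (branches; this branch)]
5. b, 1   [→-rule on 4 (branches; this branch)]
Accessibility: 0R0, 0R1, 1R0, 1R1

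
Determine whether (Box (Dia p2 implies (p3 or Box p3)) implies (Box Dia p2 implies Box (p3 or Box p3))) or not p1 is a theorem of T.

Yes, valid

Tableau for the negation not ((Box (Dia p2 implies (p3 or Box p3)) implies (Box Dia p2 implies Box (p3 or Box p3))) or not p1):
1. not ((Box (Dia p2 implies (p3 or Box p3)) implies (Box Dia p2 implies Box (p3 or Box p3))) or not p1), 0
2. not (Box (Dia p2 implies (p3 or Box p3)) implies (Box Dia p2 implies Box (p3 or Box p3))), 0
3. p1, 0
4. Box (Dia p2 implies (p3 or Box p3)), 0
5. not (Box Dia p2 implies Box (p3 or Box p3)), 0
6. Box Dia p2, 0
7. not Box (p3 or Box p3), 0
8. Dia p2 implies (p3 or Box p3), 0
9. Dia p2, 0
10. p3 or Box p3, 0
11. p3, 0
12. not (p3 or Box p3), 1
13. not p3, 1
14. not Box p3, 1
15. Dia p2 implies (p3 or Box p3), 1
16. Dia p2, 1
17. not Dia p2, 1
18. not p2, 1
19. p2, 2
20. Dia p2 implies (p3 or Box p3), 2
21. Dia p2, 2
22. p3 or Box p3, 2
23. Box p3, 2
24. p3, 2
25. not p3, 3
26. not p2, 3
27. p2, 4
28. not p2, 4
Accessibility: 0R0, 0R1, 0R2, 1R1, 1R3, 1R4, 2R2, 3R3, 4R4
Branch closes: p2 and not p2 both at 4.
Every branch of the negation's tableau closes; the branch above is one of them.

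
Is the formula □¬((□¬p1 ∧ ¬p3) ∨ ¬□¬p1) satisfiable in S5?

1. □¬((□¬p1 ∧ ¬p3) ∨ ¬□¬p1), 0
2. ¬((□¬p1 ∧ ¬p3) ∨ ¬□¬p1), 0   [□-rule on 1 via 0R0]
3. ¬(□¬p1 ∧ ¬p3), 0   [¬∨-rule on 2]
4. □¬p1, 0   [¬∨-rule on 2]
5. ¬p1, 0   [□-rule on 4 via 0R0]
6. p3, 0   [¬∧-rule on 3 (branches; this branch)]
Accessibility: 0R0

Satisfiable (open branch found)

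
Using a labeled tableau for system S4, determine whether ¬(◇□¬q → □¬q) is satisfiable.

1. ¬(◇□¬q → □¬q), u
2. ◇□¬q, u   [¬→-rule on 1]
3. ¬□¬q, u   [¬→-rule on 1]
4. □¬q, v   [◇-rule on 2: fresh world v, uRv]
5. ¬q, v   [□-rule on 4 via vRv]
6. q, w   [¬□-rule on 3: fresh world w, uRw]
Accessibility: uRu, uRv, uRw, vRv, wRw

Satisfiable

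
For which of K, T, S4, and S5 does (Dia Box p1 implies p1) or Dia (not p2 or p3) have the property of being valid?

S5

S4-tableau for the negation not ((Dia Box p1 implies p1) or Dia (not p2 or p3)):
1. not ((Dia Box p1 implies p1) or Dia (not p2 or p3)), w0
2. not (Dia Box p1 implies p1), w0
3. not Dia (not p2 or p3), w0
4. Dia Box p1, w0
5. not p1, w0
6. not (not p2 or p3), w0
7. p2, w0
8. not p3, w0
9. Box p1, w1
10. not (not p2 or p3), w1
11. p2, w1
12. not p3, w1
13. p1, w1
Accessibility: w0Rw0, w0Rw1, w1Rw1
Complete open branch: countermodel on an S4-frame, so not valid in S4, nor in K, T (the same frame is also a K-frame and a T-frame).
S5-tableau for the negation not ((Dia Box p1 implies p1) or Dia (not p2 or p3)):
1. not ((Dia Box p1 implies p1) or Dia (not p2 or p3)), w0
2. not (Dia Box p1 implies p1), w0
3. not Dia (not p2 or p3), w0
4. Dia Box p1, w0
5. not p1, w0
6. not (not p2 or p3), w0
7. p2, w0
8. not p3, w0
9. Box p1, w1
10. not (not p2 or p3), w1
11. p2, w1
12. not p3, w1
13. p1, w0
Accessibility: w0Rw0, w0Rw1, w1Rw0, w1Rw1
Branch closes: p1 and not p1 both at w0.
Every branch closes (one shown): valid in S5.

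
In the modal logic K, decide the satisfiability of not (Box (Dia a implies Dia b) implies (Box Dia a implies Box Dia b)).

1. not (Box (Dia a implies Dia b) implies (Box Dia a implies Box Dia b)), w0
2. Box (Dia a implies Dia b), w0
3. not (Box Dia a implies Box Dia b), w0
4. Box Dia a, w0
5. not Box Dia b, w0
6. not Dia b, w1
7. Dia a implies Dia b, w1
8. Dia a, w1
9. Dia b, w1
10. a, w2
11. not b, w2
12. b, w3
13. not b, w3
Accessibility: w0Rw1, w1Rw2, w1Rw3
Branch closes: b and not b both at w3.
All branches of the tableau close; one closing branch shown above.

Unsatisfiable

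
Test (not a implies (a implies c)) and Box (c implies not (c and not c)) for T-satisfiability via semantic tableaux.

1. (not a implies (a implies c)) and Box (c implies not (c and not c)), 0
2. not a implies (a implies c), 0   [and-rule on 1]
3. Box (c implies not (c and not c)), 0   [and-rule on 1]
4. c implies not (c and not c), 0   [Box-rule on 3 via 0R0]
5. a implies c, 0   [implies-rule on 2 (branches; this branch)]
6. not (c and not c), 0   [implies-rule on 4 (branches; this branch)]
7. c, 0   [implies-rule on 5 (branches; this branch)]
Accessibility: 0R0

Satisfiable (open branch found)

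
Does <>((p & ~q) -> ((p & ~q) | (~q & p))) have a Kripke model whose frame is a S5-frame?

Satisfiable (open branch found)

1. <>((p & ~q) -> ((p & ~q) | (~q & p))), 0
2. (p & ~q) -> ((p & ~q) | (~q & p)), 1
3. (p & ~q) | (~q & p), 1
4. ~q & p, 1
5. ~q, 1
6. p, 1
Accessibility: 0R0, 0R1, 1R0, 1R1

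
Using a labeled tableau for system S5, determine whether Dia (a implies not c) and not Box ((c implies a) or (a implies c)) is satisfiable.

1. Dia (a implies not c) and not Box ((c implies a) or (a implies c)), u
2. Dia (a implies not c), u
3. not Box ((c implies a) or (a implies c)), u
4. a implies not c, v
5. not c, v
6. not ((c implies a) or (a implies c)), w
7. not (c implies a), w
8. not (a implies c), w
9. c, w
10. not a, w
11. a, w
12. not c, w
Accessibility: uRu, uRv, uRw, vRu, vRv, vRw, wRu, wRv, wRw
Branch closes: a and not a both at w.
(One branch shown.) All branches close.

Unsatisfiable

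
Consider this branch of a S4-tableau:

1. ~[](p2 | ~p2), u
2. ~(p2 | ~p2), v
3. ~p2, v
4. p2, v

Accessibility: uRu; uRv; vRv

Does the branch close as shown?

Closed

Both p2 and ~p2 appear at v.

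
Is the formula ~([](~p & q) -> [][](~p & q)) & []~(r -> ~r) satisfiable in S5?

1. ~([](~p & q) -> [][](~p & q)) & []~(r -> ~r), 0
2. ~([](~p & q) -> [][](~p & q)), 0   [&-rule on 1]
3. []~(r -> ~r), 0   [&-rule on 1]
4. [](~p & q), 0   [~->-rule on 2]
5. ~[][](~p & q), 0   [~->-rule on 2]
6. ~(r -> ~r), 0   [[]-rule on 3 via 0R0]
7. r, 0   [~->-rule on 6]
8. ~p & q, 0   [[]-rule on 4 via 0R0]
9. ~p, 0   [&-rule on 8]
10. q, 0   [&-rule on 8]
11. ~[](~p & q), 1   [~[]-rule on 5: fresh world 1, 0R1]
12. ~(r -> ~r), 1   [[]-rule on 3 via 0R1]
13. r, 1   [~->-rule on 12]
14. ~p & q, 1   [[]-rule on 4 via 0R1]
15. ~p, 1   [&-rule on 14]
16. q, 1   [&-rule on 14]
17. ~(~p & q), 2   [~[]-rule on 11: fresh world 2, 1R2]
18. ~(r -> ~r), 2   [[]-rule on 3 via 0R2]
19. r, 2   [~->-rule on 18]
20. ~p & q, 2   [[]-rule on 4 via 0R2]
21. ~p, 2   [&-rule on 20]
22. q, 2   [&-rule on 20]
23. ~q, 2   [~&-rule on 17 (branches; this branch)]
Accessibility: 0R0, 0R1, 0R2, 1R0, 1R1, 1R2, 2R0, 2R1, 2R2
Branch closes: q and ~q both at 2.
Every branch closes; the branch above is one of them.

Unsatisfiable (every branch closes)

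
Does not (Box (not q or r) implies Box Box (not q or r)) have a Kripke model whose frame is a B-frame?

Yes, satisfiable

1. not (Box (not q or r) implies Box Box (not q or r)), 0
2. Box (not q or r), 0
3. not Box Box (not q or r), 0
4. not q or r, 0
5. r, 0
6. not Box (not q or r), 1
7. not q or r, 1
8. r, 1
9. not (not q or r), 2
10. q, 2
11. not r, 2
Accessibility: 0R0, 0R1, 1R0, 1R1, 1R2, 2R1, 2R2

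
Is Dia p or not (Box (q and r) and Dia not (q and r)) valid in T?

Valid in T

Tableau for the negation not (Dia p or not (Box (q and r) and Dia not (q and r))):
1. not (Dia p or not (Box (q and r) and Dia not (q and r))), 0
2. not Dia p, 0   [neg-or-rule on 1]
3. Box (q and r) and Dia not (q and r), 0   [neg-or-rule on 1]
4. Box (q and r), 0   [and-rule on 3]
5. Dia not (q and r), 0   [and-rule on 3]
6. not p, 0   [neg-Dia-rule on 2 via 0R0]
7. q and r, 0   [Box-rule on 4 via 0R0]
8. q, 0   [and-rule on 7]
9. r, 0   [and-rule on 7]
10. not (q and r), 1   [Dia-rule on 5: fresh world 1, 0R1]
11. not p, 1   [neg-Dia-rule on 2 via 0R1]
12. q and r, 1   [Box-rule on 4 via 0R1]
13. q, 1   [and-rule on 12]
14. r, 1   [and-rule on 12]
15. not r, 1   [neg-and-rule on 10 (branches; this branch)]
Accessibility: 0R0, 0R1, 1R1
Branch closes: r and not r both at 1.
Every branch of the negation's tableau closes; the branch above is one of them.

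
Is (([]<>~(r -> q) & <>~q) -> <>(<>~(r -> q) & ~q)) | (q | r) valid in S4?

Tableau for the negation ~((([]<>~(r -> q) & <>~q) -> <>(<>~(r -> q) & ~q)) | (q | r)):
1. ~((([]<>~(r -> q) & <>~q) -> <>(<>~(r -> q) & ~q)) | (q | r)), w0
2. ~(([]<>~(r -> q) & <>~q) -> <>(<>~(r -> q) & ~q)), w0
3. ~(q | r), w0
4. []<>~(r -> q) & <>~q, w0
5. ~<>(<>~(r -> q) & ~q), w0
6. ~q, w0
7. ~r, w0
8. []<>~(r -> q), w0
9. <>~q, w0
10. ~(<>~(r -> q) & ~q), w0
11. <>~(r -> q), w0
12. ~<>~(r -> q), w0
13. r -> q, w0
14. ~q, w1
15. ~(<>~(r -> q) & ~q), w1
16. <>~(r -> q), w1
17. r -> q, w1
18. ~<>~(r -> q), w1
19. ~r, w1
20. ~(r -> q), w2
21. r, w2
22. ~q, w2
23. ~(<>~(r -> q) & ~q), w2
24. <>~(r -> q), w2
25. r -> q, w2
26. ~<>~(r -> q), w2
27. q, w2
Accessibility: w0Rw0, w0Rw1, w0Rw2, w1Rw1, w2Rw2
Branch closes: q and ~q both at w2.
Every branch of the negation's tableau closes; the branch above is one of them.

Yes, valid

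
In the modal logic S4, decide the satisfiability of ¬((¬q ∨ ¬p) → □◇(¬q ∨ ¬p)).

Yes, satisfiable

1. ¬((¬q ∨ ¬p) → □◇(¬q ∨ ¬p)), u
2. ¬q ∨ ¬p, u
3. ¬□◇(¬q ∨ ¬p), u
4. ¬p, u
5. ¬◇(¬q ∨ ¬p), v
6. ¬(¬q ∨ ¬p), v
7. q, v
8. p, v
Accessibility: uRu, uRv, vRv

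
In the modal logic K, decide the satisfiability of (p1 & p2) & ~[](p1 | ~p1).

Unsatisfiable (every branch closes)

1. (p1 & p2) & ~[](p1 | ~p1), w0
2. p1 & p2, w0
3. ~[](p1 | ~p1), w0
4. p1, w0
5. p2, w0
6. ~(p1 | ~p1), w1
7. ~p1, w1
8. p1, w1
Accessibility: w0Rw1
Branch closes: p1 and ~p1 both at w1.
Every branch closes; the branch above is one of them.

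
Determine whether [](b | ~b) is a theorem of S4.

Tableau for the negation ~[](b | ~b):
1. ~[](b | ~b), u
2. ~(b | ~b), v   [~[]-rule on 1: fresh world v, uRv]
3. ~b, v   [~|-rule on 2]
4. b, v   [~|-rule on 2]
Accessibility: uRu, uRv, vRv
Branch closes: b and ~b both at v.
All branches of the negation close; one closing branch shown above.

Yes, valid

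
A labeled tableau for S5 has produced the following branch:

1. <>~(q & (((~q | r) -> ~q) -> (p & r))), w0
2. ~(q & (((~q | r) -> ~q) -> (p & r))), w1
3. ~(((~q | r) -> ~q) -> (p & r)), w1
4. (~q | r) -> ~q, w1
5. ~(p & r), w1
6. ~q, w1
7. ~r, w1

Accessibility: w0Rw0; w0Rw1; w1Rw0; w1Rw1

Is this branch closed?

No atom appears with both signs at the same world.

Open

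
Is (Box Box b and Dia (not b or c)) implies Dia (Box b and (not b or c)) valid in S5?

Valid in S5

Tableau for the negation not ((Box Box b and Dia (not b or c)) implies Dia (Box b and (not b or c))):
1. not ((Box Box b and Dia (not b or c)) implies Dia (Box b and (not b or c))), w0
2. Box Box b and Dia (not b or c), w0   [neg-implies-rule on 1]
3. not Dia (Box b and (not b or c)), w0   [neg-implies-rule on 1]
4. Box Box b, w0   [and-rule on 2]
5. Dia (not b or c), w0   [and-rule on 2]
6. not (Box b and (not b or c)), w0   [neg-Dia-rule on 3 via w0Rw0]
7. Box b, w0   [Box-rule on 4 via w0Rw0]
8. b, w0   [Box-rule on 7 via w0Rw0]
9. not (not b or c), w0   [neg-and-rule on 6 (branches; this branch)]
10. not c, w0   [neg-or-rule on 9]
11. not b or c, w1   [Dia-rule on 5: fresh world w1, w0Rw1]
12. not (Box b and (not b or c)), w1   [neg-Dia-rule on 3 via w0Rw1]
13. Box b, w1   [Box-rule on 4 via w0Rw1]
14. b, w1   [Box-rule on 7 via w0Rw1]
15. c, w1   [or-rule on 11 (branches; this branch)]
16. not Box b, w1   [neg-and-rule on 12 (branches; this branch)]
17. not b, w2   [neg-Box-rule on 16: fresh world w2, w1Rw2]
18. not (Box b and (not b or c)), w2   [neg-Dia-rule on 3 via w0Rw2]
19. Box b, w2   [Box-rule on 4 via w0Rw2]
20. b, w2   [Box-rule on 7 via w0Rw2]
Accessibility: w0Rw0, w0Rw1, w0Rw2, w1Rw0, w1Rw1, w1Rw2, w2Rw0, w2Rw1, w2Rw2
Branch closes: b and not b both at w2.
Every branch of the negation's tableau closes; the branch above is one of them.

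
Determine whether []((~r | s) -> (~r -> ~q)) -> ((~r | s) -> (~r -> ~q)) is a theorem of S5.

Tableau for the negation ~([]((~r | s) -> (~r -> ~q)) -> ((~r | s) -> (~r -> ~q))):
1. ~([]((~r | s) -> (~r -> ~q)) -> ((~r | s) -> (~r -> ~q))), w0
2. []((~r | s) -> (~r -> ~q)), w0
3. ~((~r | s) -> (~r -> ~q)), w0
4. ~r | s, w0
5. ~(~r -> ~q), w0
6. ~r, w0
7. q, w0
8. (~r | s) -> (~r -> ~q), w0
9. s, w0
10. ~r -> ~q, w0
11. ~q, w0
Accessibility: w0Rw0
Branch closes: q and ~q both at w0.
All branches of the negation close; one closing branch shown above.

Yes, valid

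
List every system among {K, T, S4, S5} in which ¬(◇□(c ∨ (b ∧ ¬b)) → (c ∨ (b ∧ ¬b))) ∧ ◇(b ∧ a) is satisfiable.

K, T, S4

S5-tableau for the formula:
1. ¬(◇□(c ∨ (b ∧ ¬b)) → (c ∨ (b ∧ ¬b))) ∧ ◇(b ∧ a), w0
2. ¬(◇□(c ∨ (b ∧ ¬b)) → (c ∨ (b ∧ ¬b))), w0
3. ◇(b ∧ a), w0
4. ◇□(c ∨ (b ∧ ¬b)), w0
5. ¬(c ∨ (b ∧ ¬b)), w0
6. ¬c, w0
7. ¬(b ∧ ¬b), w0
8. b, w0
9. b ∧ a, w1
10. b, w1
11. a, w1
12. □(c ∨ (b ∧ ¬b)), w2
13. c ∨ (b ∧ ¬b), w0
14. c ∨ (b ∧ ¬b), w1
15. c ∨ (b ∧ ¬b), w2
16. b ∧ ¬b, w0
17. ¬b, w0
Accessibility: w0Rw0, w0Rw1, w0Rw2, w1Rw0, w1Rw1, w1Rw2, w2Rw0, w2Rw1, w2Rw2
Branch closes: b and ¬b both at w0.
Every branch closes (one shown): unsatisfiable in S5.
S4-tableau for the formula:
1. ¬(◇□(c ∨ (b ∧ ¬b)) → (c ∨ (b ∧ ¬b))) ∧ ◇(b ∧ a), w0
2. ¬(◇□(c ∨ (b ∧ ¬b)) → (c ∨ (b ∧ ¬b))), w0
3. ◇(b ∧ a), w0
4. ◇□(c ∨ (b ∧ ¬b)), w0
5. ¬(c ∨ (b ∧ ¬b)), w0
6. ¬c, w0
7. ¬(b ∧ ¬b), w0
8. b, w0
9. b ∧ a, w1
10. b, w1
11. a, w1
12. □(c ∨ (b ∧ ¬b)), w2
13. c ∨ (b ∧ ¬b), w2
14. c, w2
Accessibility: w0Rw0, w0Rw1, w0Rw2, w1Rw1, w2Rw2
Complete open branch: satisfiable in S4, hence also in K, T (this S4-model is also a K-model and a T-model).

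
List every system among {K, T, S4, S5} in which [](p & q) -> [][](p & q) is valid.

S4-tableau for the negation ~([](p & q) -> [][](p & q)):
1. ~([](p & q) -> [][](p & q)), w0
2. [](p & q), w0
3. ~[][](p & q), w0
4. p & q, w0
5. p, w0
6. q, w0
7. ~[](p & q), w1
8. p & q, w1
9. p, w1
10. q, w1
11. ~(p & q), w2
12. p & q, w2
13. p, w2
14. q, w2
15. ~q, w2
Accessibility: w0Rw0, w0Rw1, w0Rw2, w1Rw1, w1Rw2, w2Rw2
Branch closes: q and ~q both at w2.
Every branch closes (one shown): valid in S4, hence also in S5 (every theorem of S4 is a theorem of S5).
T-tableau for the negation ~([](p & q) -> [][](p & q)):
1. ~([](p & q) -> [][](p & q)), w0
2. [](p & q), w0
3. ~[][](p & q), w0
4. p & q, w0
5. p, w0
6. q, w0
7. ~[](p & q), w1
8. p & q, w1
9. p, w1
10. q, w1
11. ~(p & q), w2
12. ~q, w2
Accessibility: w0Rw0, w0Rw1, w1Rw1, w1Rw2, w2Rw2
Complete open branch: countermodel on a T-frame, so not valid in T, nor in K (the same frame is also a K-frame).

S4, S5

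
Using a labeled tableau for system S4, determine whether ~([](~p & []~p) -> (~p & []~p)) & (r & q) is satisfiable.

No, unsatisfiable

1. ~([](~p & []~p) -> (~p & []~p)) & (r & q), u
2. ~([](~p & []~p) -> (~p & []~p)), u   [&-rule on 1]
3. r & q, u   [&-rule on 1]
4. [](~p & []~p), u   [~->-rule on 2]
5. ~(~p & []~p), u   [~->-rule on 2]
6. r, u   [&-rule on 3]
7. q, u   [&-rule on 3]
8. ~p & []~p, u   [[]-rule on 4 via uRu]
9. ~p, u   [&-rule on 8]
10. []~p, u   [&-rule on 8]
11. ~[]~p, u   [~&-rule on 5 (branches; this branch)]
12. p, v   [~[]-rule on 11: fresh world v, uRv]
13. ~p & []~p, v   [[]-rule on 4 via uRv]
14. ~p, v   [&-rule on 13]
15. []~p, v   [&-rule on 13]
Accessibility: uRu, uRv, vRv
Branch closes: p and ~p both at v.
(One branch shown.) All branches close.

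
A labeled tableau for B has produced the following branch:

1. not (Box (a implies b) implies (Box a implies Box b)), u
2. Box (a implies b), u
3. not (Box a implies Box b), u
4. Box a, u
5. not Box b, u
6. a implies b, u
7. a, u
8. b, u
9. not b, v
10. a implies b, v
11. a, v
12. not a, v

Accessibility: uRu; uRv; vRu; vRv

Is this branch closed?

Yes, closed

Both a and not a appear at v.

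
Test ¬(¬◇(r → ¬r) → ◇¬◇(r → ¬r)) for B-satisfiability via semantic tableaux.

No, unsatisfiable

1. ¬(¬◇(r → ¬r) → ◇¬◇(r → ¬r)), u
2. ¬◇(r → ¬r), u
3. ¬◇¬◇(r → ¬r), u
4. ¬(r → ¬r), u
5. r, u
6. ◇(r → ¬r), u
7. r → ¬r, v
8. ¬(r → ¬r), v
9. r, v
10. ◇(r → ¬r), v
11. ¬r, v
Accessibility: uRu, uRv, vRu, vRv
Branch closes: r and ¬r both at v.
Every branch closes; the branch above is one of them.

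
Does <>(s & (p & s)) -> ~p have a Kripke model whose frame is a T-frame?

Satisfiable

1. <>(s & (p & s)) -> ~p, 0
2. ~p, 0
Accessibility: 0R0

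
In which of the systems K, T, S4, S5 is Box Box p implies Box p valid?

T-tableau for the negation not (Box Box p implies Box p):
1. not (Box Box p implies Box p), u
2. Box Box p, u
3. not Box p, u
4. Box p, u
5. p, u
6. not p, v
7. Box p, v
8. p, v
Accessibility: uRu, uRv, vRv
Branch closes: p and not p both at v.
Every branch closes (one shown): valid in T, hence also in S4, S5 (every theorem of T is a theorem of S4 and S5).
K-tableau for the negation not (Box Box p implies Box p):
1. not (Box Box p implies Box p), u
2. Box Box p, u
3. not Box p, u
4. not p, v
5. Box p, v
Accessibility: uRv
Complete open branch: countermodel on a K-frame, so not valid in K.

T, S4, S5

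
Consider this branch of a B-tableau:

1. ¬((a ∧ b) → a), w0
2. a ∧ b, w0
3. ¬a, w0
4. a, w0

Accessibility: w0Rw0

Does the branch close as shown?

Closed

Both a and ¬a appear at w0.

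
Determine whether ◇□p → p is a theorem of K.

Invalid (countermodel exists)

Tableau for the negation ¬(◇□p → p):
1. ¬(◇□p → p), u
2. ◇□p, u
3. ¬p, u
4. □p, v
Accessibility: uRv
The negation has an open branch (countermodel exists).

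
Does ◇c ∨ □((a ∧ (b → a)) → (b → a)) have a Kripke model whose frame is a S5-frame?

1. ◇c ∨ □((a ∧ (b → a)) → (b → a)), u
2. □((a ∧ (b → a)) → (b → a)), u
3. (a ∧ (b → a)) → (b → a), u
4. b → a, u
5. a, u
Accessibility: uRu

Satisfiable (open branch found)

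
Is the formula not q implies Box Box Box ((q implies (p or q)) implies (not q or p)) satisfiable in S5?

1. not q implies Box Box Box ((q implies (p or q)) implies (not q or p)), u
2. Box Box Box ((q implies (p or q)) implies (not q or p)), u   [implies-rule on 1 (branches; this branch)]
3. Box Box ((q implies (p or q)) implies (not q or p)), u   [Box-rule on 2 via uRu]
4. Box ((q implies (p or q)) implies (not q or p)), u   [Box-rule on 3 via uRu]
5. (q implies (p or q)) implies (not q or p), u   [Box-rule on 4 via uRu]
6. not q or p, u   [implies-rule on 5 (branches; this branch)]
7. p, u   [or-rule on 6 (branches; this branch)]
Accessibility: uRu

Satisfiable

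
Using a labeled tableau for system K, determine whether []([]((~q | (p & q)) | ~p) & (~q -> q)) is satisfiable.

1. []([]((~q | (p & q)) | ~p) & (~q -> q)), 0

Satisfiable (open branch found)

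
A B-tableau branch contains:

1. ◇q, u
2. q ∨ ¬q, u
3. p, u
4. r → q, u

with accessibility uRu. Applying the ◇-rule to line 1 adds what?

a fresh world v with uRv, and q at v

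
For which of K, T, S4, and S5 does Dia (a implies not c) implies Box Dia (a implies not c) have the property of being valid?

S5

S4-tableau for the negation not (Dia (a implies not c) implies Box Dia (a implies not c)):
1. not (Dia (a implies not c) implies Box Dia (a implies not c)), w0
2. Dia (a implies not c), w0   [neg-implies-rule on 1]
3. not Box Dia (a implies not c), w0   [neg-implies-rule on 1]
4. a implies not c, w1   [Dia-rule on 2: fresh world w1, w0Rw1]
5. not c, w1   [implies-rule on 4 (branches; this branch)]
6. not Dia (a implies not c), w2   [neg-Box-rule on 3: fresh world w2, w0Rw2]
7. not (a implies not c), w2   [neg-Dia-rule on 6 via w2Rw2]
8. a, w2   [neg-implies-rule on 7]
9. c, w2   [neg-implies-rule on 7]
Accessibility: w0Rw0, w0Rw1, w0Rw2, w1Rw1, w2Rw2
Complete open branch: countermodel on an S4-frame, so not valid in S4, nor in K, T (the same frame is also a K-frame and a T-frame).
S5-tableau for the negation not (Dia (a implies not c) implies Box Dia (a implies not c)):
1. not (Dia (a implies not c) implies Box Dia (a implies not c)), w0
2. Dia (a implies not c), w0   [neg-implies-rule on 1]
3. not Box Dia (a implies not c), w0   [neg-implies-rule on 1]
4. a implies not c, w1   [Dia-rule on 2: fresh world w1, w0Rw1]
5. not c, w1   [implies-rule on 4 (branches; this branch)]
6. not Dia (a implies not c), w2   [neg-Box-rule on 3: fresh world w2, w0Rw2]
7. not (a implies not c), w0   [neg-Dia-rule on 6 via w2Rw0]
8. a, w0   [neg-implies-rule on 7]
9. c, w0   [neg-implies-rule on 7]
10. not (a implies not c), w1   [neg-Dia-rule on 6 via w2Rw1]
11. a, w1   [neg-implies-rule on 10]
12. c, w1   [neg-implies-rule on 10]
Accessibility: w0Rw0, w0Rw1, w0Rw2, w1Rw0, w1Rw1, w1Rw2, w2Rw0, w2Rw1, w2Rw2
Branch closes: c and not c both at w1.
Every branch closes (one shown): valid in S5.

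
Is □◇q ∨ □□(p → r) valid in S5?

Invalid (countermodel exists)

Tableau for the negation ¬(□◇q ∨ □□(p → r)):
1. ¬(□◇q ∨ □□(p → r)), 0
2. ¬□◇q, 0
3. ¬□□(p → r), 0
4. ¬◇q, 1
5. ¬q, 0
6. ¬q, 1
7. ¬□(p → r), 2
8. ¬q, 2
9. ¬(p → r), 3
10. p, 3
11. ¬r, 3
12. ¬q, 3
Accessibility: 0R0, 0R1, 0R2, 0R3, 1R0, 1R1, 1R2, 1R3, 2R0, 2R1, 2R2, 2R3, 3R0, 3R1, 3R2, 3R3
The negation has an open branch (countermodel exists).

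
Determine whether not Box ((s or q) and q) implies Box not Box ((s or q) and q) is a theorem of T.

No, not valid

Tableau for the negation not (not Box ((s or q) and q) implies Box not Box ((s or q) and q)):
1. not (not Box ((s or q) and q) implies Box not Box ((s or q) and q)), w0
2. not Box ((s or q) and q), w0
3. not Box not Box ((s or q) and q), w0
4. not ((s or q) and q), w1
5. not q, w1
6. Box ((s or q) and q), w2
7. (s or q) and q, w2
8. s or q, w2
9. q, w2
Accessibility: w0Rw0, w0Rw1, w0Rw2, w1Rw1, w2Rw2
The negation has an open branch (countermodel exists).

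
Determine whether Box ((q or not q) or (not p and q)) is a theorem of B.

Tableau for the negation not Box ((q or not q) or (not p and q)):
1. not Box ((q or not q) or (not p and q)), 0
2. not ((q or not q) or (not p and q)), 1   [neg-Box-rule on 1: fresh world 1, 0R1]
3. not (q or not q), 1   [neg-or-rule on 2]
4. not (not p and q), 1   [neg-or-rule on 2]
5. not q, 1   [neg-or-rule on 3]
6. q, 1   [neg-or-rule on 3]
Accessibility: 0R0, 0R1, 1R0, 1R1
Branch closes: q and not q both at 1.
All branches of the negation close; one closing branch shown above.

Valid in B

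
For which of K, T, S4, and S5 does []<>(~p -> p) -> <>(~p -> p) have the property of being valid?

T, S4, S5

K-tableau for the negation ~([]<>(~p -> p) -> <>(~p -> p)):
1. ~([]<>(~p -> p) -> <>(~p -> p)), u
2. []<>(~p -> p), u   [~->-rule on 1]
3. ~<>(~p -> p), u   [~->-rule on 1]
Complete open branch: countermodel on a K-frame, so not valid in K.
T-tableau for the negation ~([]<>(~p -> p) -> <>(~p -> p)):
1. ~([]<>(~p -> p) -> <>(~p -> p)), u
2. []<>(~p -> p), u   [~->-rule on 1]
3. ~<>(~p -> p), u   [~->-rule on 1]
4. <>(~p -> p), u   [[]-rule on 2 via uRu]
5. ~(~p -> p), u   [~<>-rule on 3 via uRu]
6. ~p, u   [~->-rule on 5]
7. ~p -> p, v   [<>-rule on 4: fresh world v, uRv]
8. <>(~p -> p), v   [[]-rule on 2 via uRv]
9. ~(~p -> p), v   [~<>-rule on 3 via uRv]
10. ~p, v   [~->-rule on 9]
11. p, v   [->-rule on 7 (branches; this branch)]
Accessibility: uRu, uRv, vRv
Branch closes: p and ~p both at v.
Every branch closes (one shown): valid in T, hence also in S4, S5 (every theorem of T is a theorem of S4 and S5).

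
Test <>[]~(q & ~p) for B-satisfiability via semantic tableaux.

Yes, satisfiable

1. <>[]~(q & ~p), w0
2. []~(q & ~p), w1
3. ~(q & ~p), w0
4. ~(q & ~p), w1
5. p, w0
6. p, w1
Accessibility: w0Rw0, w0Rw1, w1Rw0, w1Rw1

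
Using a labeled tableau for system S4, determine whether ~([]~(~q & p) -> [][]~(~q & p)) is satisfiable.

No, unsatisfiable

1. ~([]~(~q & p) -> [][]~(~q & p)), w0
2. []~(~q & p), w0
3. ~[][]~(~q & p), w0
4. ~(~q & p), w0
5. ~p, w0
6. ~[]~(~q & p), w1
7. ~(~q & p), w1
8. ~p, w1
9. ~q & p, w2
10. ~q, w2
11. p, w2
12. ~(~q & p), w2
13. ~p, w2
Accessibility: w0Rw0, w0Rw1, w0Rw2, w1Rw1, w1Rw2, w2Rw2
Branch closes: p and ~p both at w2.
Every branch closes; the branch above is one of them.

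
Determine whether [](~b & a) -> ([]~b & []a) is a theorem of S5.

Tableau for the negation ~([](~b & a) -> ([]~b & []a)):
1. ~([](~b & a) -> ([]~b & []a)), 0
2. [](~b & a), 0
3. ~([]~b & []a), 0
4. ~b & a, 0
5. ~b, 0
6. a, 0
7. ~[]a, 0
8. ~a, 1
9. ~b & a, 1
10. ~b, 1
11. a, 1
Accessibility: 0R0, 0R1, 1R0, 1R1
Branch closes: a and ~a both at 1.
All branches of the negation close; one closing branch shown above.

Valid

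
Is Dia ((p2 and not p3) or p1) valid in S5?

Invalid (countermodel exists)

Tableau for the negation not Dia ((p2 and not p3) or p1):
1. not Dia ((p2 and not p3) or p1), u
2. not ((p2 and not p3) or p1), u
3. not (p2 and not p3), u
4. not p1, u
5. p3, u
Accessibility: uRu
The negation has an open branch (countermodel exists).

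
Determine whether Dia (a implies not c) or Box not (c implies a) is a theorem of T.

Tableau for the negation not (Dia (a implies not c) or Box not (c implies a)):
1. not (Dia (a implies not c) or Box not (c implies a)), w0
2. not Dia (a implies not c), w0   [neg-or-rule on 1]
3. not Box not (c implies a), w0   [neg-or-rule on 1]
4. not (a implies not c), w0   [neg-Dia-rule on 2 via w0Rw0]
5. a, w0   [neg-implies-rule on 4]
6. c, w0   [neg-implies-rule on 4]
7. c implies a, w1   [neg-Box-rule on 3: fresh world w1, w0Rw1]
8. not (a implies not c), w1   [neg-Dia-rule on 2 via w0Rw1]
9. a, w1   [neg-implies-rule on 8]
10. c, w1   [neg-implies-rule on 8]
Accessibility: w0Rw0, w0Rw1, w1Rw1
The negation has an open branch (countermodel exists).

Invalid (countermodel exists)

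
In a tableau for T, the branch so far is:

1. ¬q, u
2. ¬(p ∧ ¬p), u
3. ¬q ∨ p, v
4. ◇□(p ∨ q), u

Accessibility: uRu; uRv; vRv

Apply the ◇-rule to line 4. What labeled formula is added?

a fresh world w with uRw, and □(p ∨ q) at w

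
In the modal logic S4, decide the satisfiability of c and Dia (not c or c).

Satisfiable (open branch found)

1. c and Dia (not c or c), u
2. c, u   [and-rule on 1]
3. Dia (not c or c), u   [and-rule on 1]
4. not c or c, v   [Dia-rule on 3: fresh world v, uRv]
5. c, v   [or-rule on 4 (branches; this branch)]
Accessibility: uRu, uRv, vRv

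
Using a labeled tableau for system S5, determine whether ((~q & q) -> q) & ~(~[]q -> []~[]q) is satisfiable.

No, unsatisfiable

1. ((~q & q) -> q) & ~(~[]q -> []~[]q), w0
2. (~q & q) -> q, w0   [&-rule on 1]
3. ~(~[]q -> []~[]q), w0   [&-rule on 1]
4. ~[]q, w0   [~->-rule on 3]
5. ~[]~[]q, w0   [~->-rule on 3]
6. ~(~q & q), w0   [->-rule on 2 (branches; this branch)]
7. ~q, w0   [~&-rule on 6 (branches; this branch)]
8. ~q, w1   [~[]-rule on 4: fresh world w1, w0Rw1]
9. []q, w2   [~[]-rule on 5: fresh world w2, w0Rw2]
10. q, w0   [[]-rule on 9 via w2Rw0]
Accessibility: w0Rw0, w0Rw1, w0Rw2, w1Rw0, w1Rw1, w1Rw2, w2Rw0, w2Rw1, w2Rw2
Branch closes: q and ~q both at w0.
(One branch shown.) All branches close.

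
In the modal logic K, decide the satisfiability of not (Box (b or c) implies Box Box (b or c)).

Satisfiable

1. not (Box (b or c) implies Box Box (b or c)), w0
2. Box (b or c), w0
3. not Box Box (b or c), w0
4. not Box (b or c), w1
5. b or c, w1
6. c, w1
7. not (b or c), w2
8. not b, w2
9. not c, w2
Accessibility: w0Rw1, w1Rw2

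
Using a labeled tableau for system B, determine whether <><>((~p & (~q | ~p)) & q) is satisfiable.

1. <><>((~p & (~q | ~p)) & q), 0
2. <>((~p & (~q | ~p)) & q), 1
3. (~p & (~q | ~p)) & q, 2
4. ~p & (~q | ~p), 2
5. q, 2
6. ~p, 2
7. ~q | ~p, 2
Accessibility: 0R0, 0R1, 1R0, 1R1, 1R2, 2R1, 2R2

Satisfiable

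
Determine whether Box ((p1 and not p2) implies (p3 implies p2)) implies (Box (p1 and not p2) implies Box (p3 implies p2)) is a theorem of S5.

Tableau for the negation not (Box ((p1 and not p2) implies (p3 implies p2)) implies (Box (p1 and not p2) implies Box (p3 implies p2))):
1. not (Box ((p1 and not p2) implies (p3 implies p2)) implies (Box (p1 and not p2) implies Box (p3 implies p2))), w0
2. Box ((p1 and not p2) implies (p3 implies p2)), w0
3. not (Box (p1 and not p2) implies Box (p3 implies p2)), w0
4. Box (p1 and not p2), w0
5. not Box (p3 implies p2), w0
6. (p1 and not p2) implies (p3 implies p2), w0
7. p1 and not p2, w0
8. p1, w0
9. not p2, w0
10. p3 implies p2, w0
11. not p3, w0
12. not (p3 implies p2), w1
13. p3, w1
14. not p2, w1
15. (p1 and not p2) implies (p3 implies p2), w1
16. p1 and not p2, w1
17. p1, w1
18. p3 implies p2, w1
19. p2, w1
Accessibility: w0Rw0, w0Rw1, w1Rw0, w1Rw1
Branch closes: p2 and not p2 both at w1.
Every branch of the negation's tableau closes; the branch above is one of them.

Valid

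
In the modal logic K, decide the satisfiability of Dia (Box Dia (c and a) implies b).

Satisfiable

1. Dia (Box Dia (c and a) implies b), u
2. Box Dia (c and a) implies b, v   [Dia-rule on 1: fresh world v, uRv]
3. b, v   [implies-rule on 2 (branches; this branch)]
Accessibility: uRv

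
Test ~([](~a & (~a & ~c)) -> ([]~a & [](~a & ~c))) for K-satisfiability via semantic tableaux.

1. ~([](~a & (~a & ~c)) -> ([]~a & [](~a & ~c))), 0
2. [](~a & (~a & ~c)), 0
3. ~([]~a & [](~a & ~c)), 0
4. ~[](~a & ~c), 0
5. ~(~a & ~c), 1
6. ~a & (~a & ~c), 1
7. ~a, 1
8. ~a & ~c, 1
9. ~c, 1
10. c, 1
Accessibility: 0R1
Branch closes: c and ~c both at 1.
All branches of the tableau close; one closing branch shown above.

Unsatisfiable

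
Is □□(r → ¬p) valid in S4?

No, not valid

Tableau for the negation ¬□□(r → ¬p):
1. ¬□□(r → ¬p), w0
2. ¬□(r → ¬p), w1
3. ¬(r → ¬p), w2
4. r, w2
5. p, w2
Accessibility: w0Rw0, w0Rw1, w0Rw2, w1Rw1, w1Rw2, w2Rw2
The negation has an open branch (countermodel exists).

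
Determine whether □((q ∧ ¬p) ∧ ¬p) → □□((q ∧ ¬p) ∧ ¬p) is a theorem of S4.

Valid

Tableau for the negation ¬(□((q ∧ ¬p) ∧ ¬p) → □□((q ∧ ¬p) ∧ ¬p)):
1. ¬(□((q ∧ ¬p) ∧ ¬p) → □□((q ∧ ¬p) ∧ ¬p)), 0
2. □((q ∧ ¬p) ∧ ¬p), 0
3. ¬□□((q ∧ ¬p) ∧ ¬p), 0
4. (q ∧ ¬p) ∧ ¬p, 0
5. q ∧ ¬p, 0
6. ¬p, 0
7. q, 0
8. ¬□((q ∧ ¬p) ∧ ¬p), 1
9. (q ∧ ¬p) ∧ ¬p, 1
10. q ∧ ¬p, 1
11. ¬p, 1
12. q, 1
13. ¬((q ∧ ¬p) ∧ ¬p), 2
14. (q ∧ ¬p) ∧ ¬p, 2
15. q ∧ ¬p, 2
16. ¬p, 2
17. q, 2
18. ¬(q ∧ ¬p), 2
19. p, 2
Accessibility: 0R0, 0R1, 0R2, 1R1, 1R2, 2R2
Branch closes: p and ¬p both at 2.
All branches of the negation close; one closing branch shown above.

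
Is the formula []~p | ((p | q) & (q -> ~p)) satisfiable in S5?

1. []~p | ((p | q) & (q -> ~p)), 0
2. (p | q) & (q -> ~p), 0   [|-rule on 1 (branches; this branch)]
3. p | q, 0   [&-rule on 2]
4. q -> ~p, 0   [&-rule on 2]
5. q, 0   [|-rule on 3 (branches; this branch)]
6. ~p, 0   [->-rule on 4 (branches; this branch)]
Accessibility: 0R0

Satisfiable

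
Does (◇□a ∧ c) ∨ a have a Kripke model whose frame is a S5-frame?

1. (◇□a ∧ c) ∨ a, u
2. a, u
Accessibility: uRu

Satisfiable (open branch found)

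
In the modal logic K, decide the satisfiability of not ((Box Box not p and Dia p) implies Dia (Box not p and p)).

1. not ((Box Box not p and Dia p) implies Dia (Box not p and p)), u
2. Box Box not p and Dia p, u
3. not Dia (Box not p and p), u
4. Box Box not p, u
5. Dia p, u
6. p, v
7. not (Box not p and p), v
8. Box not p, v
9. not Box not p, v
10. p, w
11. not p, w
Accessibility: uRv, vRw
Branch closes: p and not p both at w.
All branches of the tableau close; one closing branch shown above.

Unsatisfiable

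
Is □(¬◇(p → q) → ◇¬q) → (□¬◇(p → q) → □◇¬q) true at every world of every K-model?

Tableau for the negation ¬(□(¬◇(p → q) → ◇¬q) → (□¬◇(p → q) → □◇¬q)):
1. ¬(□(¬◇(p → q) → ◇¬q) → (□¬◇(p → q) → □◇¬q)), 0
2. □(¬◇(p → q) → ◇¬q), 0
3. ¬(□¬◇(p → q) → □◇¬q), 0
4. □¬◇(p → q), 0
5. ¬□◇¬q, 0
6. ¬◇¬q, 1
7. ¬◇(p → q) → ◇¬q, 1
8. ¬◇(p → q), 1
9. ◇(p → q), 1
10. p → q, 2
11. q, 2
12. ¬(p → q), 2
13. p, 2
14. ¬q, 2
Accessibility: 0R1, 1R2
Branch closes: q and ¬q both at 2.
All branches of the negation close; one closing branch shown above.

Valid in K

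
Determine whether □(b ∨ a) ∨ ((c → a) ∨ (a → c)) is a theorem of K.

Tableau for the negation ¬(□(b ∨ a) ∨ ((c → a) ∨ (a → c))):
1. ¬(□(b ∨ a) ∨ ((c → a) ∨ (a → c))), 0
2. ¬□(b ∨ a), 0
3. ¬((c → a) ∨ (a → c)), 0
4. ¬(c → a), 0
5. ¬(a → c), 0
6. c, 0
7. ¬a, 0
8. a, 0
9. ¬c, 0
Branch closes: a and ¬a both at 0.
Every branch of the negation's tableau closes; the branch above is one of them.

Valid in K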